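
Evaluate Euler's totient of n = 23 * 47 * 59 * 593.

φ(37820947) = 37820947 · (1 − 1/23) · (1 − 1/47) · (1 − 1/59) · (1 − 1/593)
       = 37820947 · 34748032/37820947 = 34748032.

34748032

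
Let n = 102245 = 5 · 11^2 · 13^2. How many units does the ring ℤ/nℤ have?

68640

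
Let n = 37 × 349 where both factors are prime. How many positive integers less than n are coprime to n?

12528

For distinct primes, φ(pq) = (p−1)(q−1) = 36 × 348 = 12528.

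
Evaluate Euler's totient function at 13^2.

φ(13^2) = 13^1·(13−1) = 13·12 = 156.

156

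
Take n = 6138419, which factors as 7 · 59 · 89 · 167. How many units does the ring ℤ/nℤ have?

φ(7) = 7 − 1 = 6.
φ(59) = 59 − 1 = 58.
φ(89) = 89 − 1 = 88.
φ(167) = 167 − 1 = 166.
φ(6138419) = 6 × 58 × 88 × 166 = 5083584.

5083584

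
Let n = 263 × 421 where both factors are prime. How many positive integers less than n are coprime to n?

110040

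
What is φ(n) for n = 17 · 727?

φ(17) = 17 − 1 = 16.
φ(727) = 727 − 1 = 726.
Since φ is multiplicative, φ(12359) = 16 · 726 = 11616.

11616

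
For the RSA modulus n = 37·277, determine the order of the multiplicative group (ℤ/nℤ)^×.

9936

φ(n) = (p − 1)(q − 1) = (37−1)(277−1) = 36·276 = 9936.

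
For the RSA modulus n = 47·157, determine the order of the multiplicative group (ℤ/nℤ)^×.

7176

φ(n) = (p − 1)(q − 1) = (47−1)(157−1) = 46·156 = 7176.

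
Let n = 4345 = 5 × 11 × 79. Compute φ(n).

φ(5) = 5 − 1 = 4.
φ(11) = 11 − 1 = 10.
φ(79) = 79 − 1 = 78.
φ(4345) = 4 × 10 × 78 = 3120.

3120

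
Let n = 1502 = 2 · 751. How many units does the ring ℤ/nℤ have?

750

φ(2) = 2 − 1 = 1.
φ(751) = 751 − 1 = 750.
φ(1502) = 1 × 750 = 750.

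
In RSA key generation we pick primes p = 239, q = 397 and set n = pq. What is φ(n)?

φ(94883) = 94883 · (1 − 1/239) · (1 − 1/397)
       = 94883 · 94248/94883 = 94248.

94248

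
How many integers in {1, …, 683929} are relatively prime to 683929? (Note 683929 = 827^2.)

683102

φ(827^2) = 827^2 − 827^1 = 683929 − 827 = 683102.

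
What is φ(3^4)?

54

φ(81) = 81 · (1 − 1/3)
       = 81 · 2/3 = 54.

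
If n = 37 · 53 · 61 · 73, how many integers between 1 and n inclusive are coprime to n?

8087040

φ(8732333) = 8732333 · (1 − 1/37) · (1 − 1/53) · (1 − 1/61) · (1 − 1/73)
       = 8732333 · 8087040/8732333 = 8087040.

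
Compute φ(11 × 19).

180

φ(209) = 209 · (1 − 1/11) · (1 − 1/19)
       = 209 · 180/209 = 180.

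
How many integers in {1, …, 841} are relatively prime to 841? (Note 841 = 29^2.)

φ(841) = 841 · (1 − 1/29)
       = 841 · 28/29 = 812.

812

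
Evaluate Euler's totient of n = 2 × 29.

φ(2) = 2 − 1 = 1.
φ(29) = 29 − 1 = 28.
Since φ is multiplicative, φ(58) = 1 · 28 = 28.

28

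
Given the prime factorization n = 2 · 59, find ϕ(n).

58

φ(2) = 2 − 1 = 1.
φ(59) = 59 − 1 = 58.
Multiply: 1 · 58 = 58.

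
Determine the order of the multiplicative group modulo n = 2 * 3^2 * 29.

φ(522) = 522 · (1 − 1/2) · (1 − 1/3) · (1 − 1/29)
       = 522 · 56/174 = 168.

168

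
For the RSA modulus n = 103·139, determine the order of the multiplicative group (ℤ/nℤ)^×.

φ(14317) = 14317 · (1 − 1/103) · (1 − 1/139)
       = 14317 · 14076/14317 = 14076.

14076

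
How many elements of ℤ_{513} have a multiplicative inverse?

324

First factor: 513 = 3^3 × 19.
φ(3^3) = 3^2·(3−1) = 9·2 = 18.
φ(19) = 19 − 1 = 18.
φ(513) = 18 × 18 = 324.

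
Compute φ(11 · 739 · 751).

5535000

φ(11) = 11 − 1 = 10.
φ(739) = 739 − 1 = 738.
φ(751) = 751 − 1 = 750.
Multiply: 10 · 738 · 750 = 5535000.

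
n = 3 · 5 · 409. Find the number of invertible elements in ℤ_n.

3264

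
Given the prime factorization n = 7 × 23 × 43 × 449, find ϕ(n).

2483712

φ(7) = 7 − 1 = 6.
φ(23) = 23 − 1 = 22.
φ(43) = 43 − 1 = 42.
φ(449) = 449 − 1 = 448.
φ(3108427) = 6 × 22 × 42 × 448 = 2483712.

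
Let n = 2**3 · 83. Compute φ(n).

φ(664) = 664 · (1 − 1/2) · (1 − 1/83)
       = 664 · 82/166 = 328.

328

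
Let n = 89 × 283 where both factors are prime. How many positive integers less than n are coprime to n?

φ(25187) = 25187 · (1 − 1/89) · (1 − 1/283)
       = 25187 · 24816/25187 = 24816.

24816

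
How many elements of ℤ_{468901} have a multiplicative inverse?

First factor: 468901 = 19 · 23 · 29 · 37.
φ(468901) = 468901 · (1 − 1/19) · (1 − 1/23) · (1 − 1/29) · (1 − 1/37)
       = 468901 · 399168/468901 = 399168.

399168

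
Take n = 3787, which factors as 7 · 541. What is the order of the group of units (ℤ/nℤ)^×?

3240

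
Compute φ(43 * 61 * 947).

2383920

φ(2483981) = 2483981 · (1 − 1/43) · (1 − 1/61) · (1 − 1/947)
       = 2483981 · 2383920/2483981 = 2383920.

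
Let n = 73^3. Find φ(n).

383688

φ(73^3) = 73^2·(73−1) = 5329·72 = 383688.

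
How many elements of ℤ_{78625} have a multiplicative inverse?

78625 = 5^3 × 17 × 37.
φ(5^3) = 5^3 − 5^2 = 125 − 25 = 100.
φ(17) = 17 − 1 = 16.
φ(37) = 37 − 1 = 36.
φ(78625) = 100 × 16 × 36 = 57600.

57600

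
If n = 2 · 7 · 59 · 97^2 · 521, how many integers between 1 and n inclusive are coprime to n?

1685099520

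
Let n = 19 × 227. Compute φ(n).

φ(19) = 19 − 1 = 18.
φ(227) = 227 − 1 = 226.
Multiply: 18 · 226 = 4068.

4068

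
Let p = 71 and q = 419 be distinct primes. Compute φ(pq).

φ(71) = 71 − 1 = 70.
φ(419) = 419 − 1 = 418.
Multiply: 70 · 418 = 29260.

29260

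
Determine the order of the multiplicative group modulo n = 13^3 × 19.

φ(41743) = 41743 · (1 − 1/13) · (1 − 1/19)
       = 41743 · 216/247 = 36504.

36504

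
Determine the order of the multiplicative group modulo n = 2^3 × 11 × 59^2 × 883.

120728160

φ(2^3) = 2^3 − 2^2 = 8 − 4 = 4.
φ(11) = 11 − 1 = 10.
φ(59^2) = 59^2 − 59^1 = 3481 − 59 = 3422.
φ(883) = 883 − 1 = 882.
φ(270487624) = 4 × 10 × 3422 × 882 = 120728160.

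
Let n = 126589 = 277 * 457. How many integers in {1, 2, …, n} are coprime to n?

125856

φ(126589) = 126589 · (1 − 1/277) · (1 − 1/457)
       = 126589 · 125856/126589 = 125856.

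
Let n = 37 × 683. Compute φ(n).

φ(25271) = 25271 · (1 − 1/37) · (1 − 1/683)
       = 25271 · 24552/25271 = 24552.

24552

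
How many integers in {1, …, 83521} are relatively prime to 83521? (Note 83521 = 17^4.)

φ(17^4) = 17^3·(17−1) = 4913·16 = 78608.

78608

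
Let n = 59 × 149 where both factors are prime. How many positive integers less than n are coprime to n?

8584

φ(8791) = 8791 · (1 − 1/59) · (1 − 1/149)
       = 8791 · 8584/8791 = 8584.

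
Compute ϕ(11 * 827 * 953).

7863520

φ(8669441) = 8669441 · (1 − 1/11) · (1 − 1/827) · (1 − 1/953)
       = 8669441 · 7863520/8669441 = 7863520.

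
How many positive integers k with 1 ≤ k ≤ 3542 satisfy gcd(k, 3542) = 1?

3542 = 2 · 7 · 11 · 23.
φ(3542) = 3542 · (1 − 1/2) · (1 − 1/7) · (1 − 1/11) · (1 − 1/23)
       = 3542 · 1320/3542 = 1320.

1320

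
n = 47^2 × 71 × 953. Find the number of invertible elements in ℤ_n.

φ(47^2) = 47^1·(47−1) = 47·46 = 2162.
φ(71) = 71 − 1 = 70.
φ(953) = 953 − 1 = 952.
Since φ is multiplicative, φ(149467567) = 2162 · 70 · 952 = 144075680.

144075680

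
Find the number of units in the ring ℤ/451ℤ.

Factor 451: 451 = 11 * 41.
φ(11) = 11 − 1 = 10.
φ(41) = 41 − 1 = 40.
Multiply: 10 · 40 = 400.

400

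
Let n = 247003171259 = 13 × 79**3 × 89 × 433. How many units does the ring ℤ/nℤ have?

φ(247003171259) = 247003171259 · (1 − 1/13) · (1 − 1/79) · (1 − 1/89) · (1 − 1/433)
       = 247003171259 · 35582976/39577499 = 222073353216.

222073353216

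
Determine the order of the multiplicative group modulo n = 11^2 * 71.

φ(8591) = 8591 · (1 − 1/11) · (1 − 1/71)
       = 8591 · 700/781 = 7700.

7700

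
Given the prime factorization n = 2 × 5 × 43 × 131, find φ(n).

21840

φ(2) = 2 − 1 = 1.
φ(5) = 5 − 1 = 4.
φ(43) = 43 − 1 = 42.
φ(131) = 131 − 1 = 130.
φ(56330) = 1 × 4 × 42 × 130 = 21840.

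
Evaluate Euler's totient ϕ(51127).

51127 = 29 × 41 × 43.
φ(29) = 29 − 1 = 28.
φ(41) = 41 − 1 = 40.
φ(43) = 43 − 1 = 42.
Since φ is multiplicative, φ(51127) = 28 · 40 · 42 = 47040.

47040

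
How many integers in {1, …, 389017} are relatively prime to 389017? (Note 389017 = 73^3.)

383688

φ(73^3) = 73^2·(73−1) = 5329·72 = 383688.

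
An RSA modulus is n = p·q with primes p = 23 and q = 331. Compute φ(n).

φ(23) = 23 − 1 = 22.
φ(331) = 331 − 1 = 330.
φ(7613) = 22 × 330 = 7260.

7260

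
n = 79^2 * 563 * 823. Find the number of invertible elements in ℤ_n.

2846622168

φ(2891761109) = 2891761109 · (1 − 1/79) · (1 − 1/563) · (1 − 1/823)
       = 2891761109 · 36033192/36604571 = 2846622168.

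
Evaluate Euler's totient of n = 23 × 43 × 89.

81312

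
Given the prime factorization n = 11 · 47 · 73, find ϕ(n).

φ(37741) = 37741 · (1 − 1/11) · (1 − 1/47) · (1 − 1/73)
       = 37741 · 33120/37741 = 33120.

33120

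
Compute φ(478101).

274560

Prime factorization: 478101 = 3 · 13**2 · 23 · 41.
φ(3) = 3 − 1 = 2.
φ(13^2) = 13^1·(13−1) = 13·12 = 156.
φ(23) = 23 − 1 = 22.
φ(41) = 41 − 1 = 40.
φ(478101) = 2 × 156 × 22 × 40 = 274560.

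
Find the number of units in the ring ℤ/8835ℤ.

4320

First factor: 8835 = 3 * 5 * 19 * 31.
φ(3) = 3 − 1 = 2.
φ(5) = 5 − 1 = 4.
φ(19) = 19 − 1 = 18.
φ(31) = 31 − 1 = 30.
Multiply: 2 · 4 · 18 · 30 = 4320.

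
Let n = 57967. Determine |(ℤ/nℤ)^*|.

57967 = 7^3 · 13^2.
φ(7^3) = 7^2·(7−1) = 49·6 = 294.
φ(13^2) = 13^1·(13−1) = 13·12 = 156.
Since φ is multiplicative, φ(57967) = 294 · 156 = 45864.

45864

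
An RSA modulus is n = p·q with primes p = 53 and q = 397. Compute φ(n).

φ(pq) = (p−1)(q−1) = 52 · 396 = 20592.

20592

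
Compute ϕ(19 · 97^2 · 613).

φ(109586623) = 109586623 · (1 − 1/19) · (1 − 1/97) · (1 − 1/613)
       = 109586623 · 1057536/1129759 = 102580992.

102580992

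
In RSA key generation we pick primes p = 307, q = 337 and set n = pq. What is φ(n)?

For distinct primes, φ(pq) = (p−1)(q−1) = 306 × 336 = 102816.

102816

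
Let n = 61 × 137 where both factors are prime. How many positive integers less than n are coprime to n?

φ(pq) = (p−1)(q−1) = 60 · 136 = 8160.

8160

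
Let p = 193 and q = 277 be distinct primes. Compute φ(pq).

52992

φ(193) = 193 − 1 = 192.
φ(277) = 277 − 1 = 276.
φ(53461) = 192 × 276 = 52992.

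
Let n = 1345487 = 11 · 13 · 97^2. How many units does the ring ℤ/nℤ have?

1117440

φ(11) = 11 − 1 = 10.
φ(13) = 13 − 1 = 12.
φ(97^2) = 97^1·(97−1) = 97·96 = 9312.
φ(1345487) = 10 × 12 × 9312 = 1117440.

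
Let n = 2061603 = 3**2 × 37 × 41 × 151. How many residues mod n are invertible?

1296000

φ(2061603) = 2061603 · (1 − 1/3) · (1 − 1/37) · (1 − 1/41) · (1 − 1/151)
       = 2061603 · 432000/687201 = 1296000.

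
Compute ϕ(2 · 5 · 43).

φ(2) = 2 − 1 = 1.
φ(5) = 5 − 1 = 4.
φ(43) = 43 − 1 = 42.
Multiply: 1 · 4 · 42 = 168.

168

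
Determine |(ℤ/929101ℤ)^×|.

Prime factorization: 929101 = 17 · 31 · 41 · 43.
φ(929101) = 929101 · (1 − 1/17) · (1 − 1/31) · (1 − 1/41) · (1 − 1/43)
       = 929101 · 806400/929101 = 806400.

806400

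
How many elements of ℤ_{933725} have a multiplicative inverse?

648960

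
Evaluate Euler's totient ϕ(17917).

15840

Factor 17917: 17917 = 19 · 23 · 41.
φ(19) = 19 − 1 = 18.
φ(23) = 23 − 1 = 22.
φ(41) = 41 − 1 = 40.
φ(17917) = 18 × 22 × 40 = 15840.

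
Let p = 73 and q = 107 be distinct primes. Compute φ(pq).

φ(n) = (p − 1)(q − 1) = (73−1)(107−1) = 72·106 = 7632.

7632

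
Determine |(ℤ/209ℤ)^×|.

180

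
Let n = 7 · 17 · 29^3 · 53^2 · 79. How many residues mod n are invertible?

φ(7) = 7 − 1 = 6.
φ(17) = 17 − 1 = 16.
φ(29^3) = 29^2·(29−1) = 841·28 = 23548.
φ(53^2) = 53^2 − 53^1 = 2809 − 53 = 2756.
φ(79) = 79 − 1 = 78.
φ(644050298101) = 6 × 16 × 23548 × 2756 × 78 = 485958380544.

485958380544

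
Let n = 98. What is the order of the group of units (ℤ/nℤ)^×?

42

First factor: 98 = 2 · 7^2.
φ(98) = 98 · (1 − 1/2) · (1 − 1/7)
       = 98 · 6/14 = 42.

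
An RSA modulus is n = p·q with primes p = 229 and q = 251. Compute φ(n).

57000

φ(pq) = (p−1)(q−1) = 228 · 250 = 57000.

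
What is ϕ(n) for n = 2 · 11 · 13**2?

φ(2) = 2 − 1 = 1.
φ(11) = 11 − 1 = 10.
φ(13^2) = 13^2 − 13^1 = 169 − 13 = 156.
Multiply: 1 · 10 · 156 = 1560.

1560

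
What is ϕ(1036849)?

First factor: 1036849 = 11**3 · 19 · 41.
φ(1036849) = 1036849 · (1 − 1/11) · (1 − 1/19) · (1 − 1/41)
       = 1036849 · 7200/8569 = 871200.

871200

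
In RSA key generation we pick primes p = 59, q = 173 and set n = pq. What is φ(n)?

9976

φ(10207) = 10207 · (1 − 1/59) · (1 − 1/173)
       = 10207 · 9976/10207 = 9976.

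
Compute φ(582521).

Factor 582521: 582521 = 19 * 23 * 31 * 43.
φ(19) = 19 − 1 = 18.
φ(23) = 23 − 1 = 22.
φ(31) = 31 − 1 = 30.
φ(43) = 43 − 1 = 42.
Since φ is multiplicative, φ(582521) = 18 · 22 · 30 · 42 = 498960.

498960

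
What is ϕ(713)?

660

Prime factorization: 713 = 23 · 31.
φ(23) = 23 − 1 = 22.
φ(31) = 31 − 1 = 30.
Since φ is multiplicative, φ(713) = 22 · 30 = 660.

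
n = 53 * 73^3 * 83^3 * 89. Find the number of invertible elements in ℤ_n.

991823215578624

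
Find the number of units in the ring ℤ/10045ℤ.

First factor: 10045 = 5 × 7^2 × 41.
φ(10045) = 10045 · (1 − 1/5) · (1 − 1/7) · (1 − 1/41)
       = 10045 · 960/1435 = 6720.

6720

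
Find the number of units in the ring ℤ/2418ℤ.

720

First factor: 2418 = 2 · 3 · 13 · 31.
φ(2) = 2 − 1 = 1.
φ(3) = 3 − 1 = 2.
φ(13) = 13 − 1 = 12.
φ(31) = 31 − 1 = 30.
φ(2418) = 1 × 2 × 12 × 30 = 720.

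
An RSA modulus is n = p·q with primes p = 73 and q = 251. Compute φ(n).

φ(73) = 73 − 1 = 72.
φ(251) = 251 − 1 = 250.
Multiply: 72 · 250 = 18000.

18000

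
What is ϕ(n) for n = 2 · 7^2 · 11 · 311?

130200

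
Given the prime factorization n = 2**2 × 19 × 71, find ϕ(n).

2520

φ(5396) = 5396 · (1 − 1/2) · (1 − 1/19) · (1 − 1/71)
       = 5396 · 1260/2698 = 2520.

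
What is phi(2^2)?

2

φ(4) = 4 · (1 − 1/2)
       = 4 · 1/2 = 2.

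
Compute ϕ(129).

84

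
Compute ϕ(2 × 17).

φ(2) = 2 − 1 = 1.
φ(17) = 17 − 1 = 16.
φ(34) = 1 × 16 = 16.

16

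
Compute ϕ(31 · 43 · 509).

φ(678497) = 678497 · (1 − 1/31) · (1 − 1/43) · (1 − 1/509)
       = 678497 · 640080/678497 = 640080.

640080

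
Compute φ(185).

144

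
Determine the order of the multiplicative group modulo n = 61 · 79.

4680

φ(4819) = 4819 · (1 − 1/61) · (1 − 1/79)
       = 4819 · 4680/4819 = 4680.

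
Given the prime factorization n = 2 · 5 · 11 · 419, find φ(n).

16720

φ(2) = 2 − 1 = 1.
φ(5) = 5 − 1 = 4.
φ(11) = 11 − 1 = 10.
φ(419) = 419 − 1 = 418.
Multiply: 1 · 4 · 10 · 418 = 16720.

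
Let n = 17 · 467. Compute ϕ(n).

7456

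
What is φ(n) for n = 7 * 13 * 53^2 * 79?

φ(7) = 7 − 1 = 6.
φ(13) = 13 − 1 = 12.
φ(53^2) = 53^1·(53−1) = 53·52 = 2756.
φ(79) = 79 − 1 = 78.
φ(20193901) = 6 × 12 × 2756 × 78 = 15477696.

15477696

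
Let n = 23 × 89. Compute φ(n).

1936

φ(23) = 23 − 1 = 22.
φ(89) = 89 − 1 = 88.
Since φ is multiplicative, φ(2047) = 22 · 88 = 1936.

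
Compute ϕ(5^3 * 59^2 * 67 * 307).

6911071200

φ(5^3) = 5^2·(5−1) = 25·4 = 100.
φ(59^2) = 59^2 − 59^1 = 3481 − 59 = 3422.
φ(67) = 67 − 1 = 66.
φ(307) = 307 − 1 = 306.
Since φ is multiplicative, φ(8950086125) = 100 · 3422 · 66 · 306 = 6911071200.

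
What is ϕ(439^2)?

φ(439^2) = 439^1·(439−1) = 439·438 = 192282.

192282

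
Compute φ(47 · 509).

23368

φ(23923) = 23923 · (1 − 1/47) · (1 − 1/509)
       = 23923 · 23368/23923 = 23368.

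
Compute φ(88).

40

Factor 88: 88 = 2**3 × 11.
φ(2^3) = 2^2·(2−1) = 4·1 = 4.
φ(11) = 11 − 1 = 10.
φ(88) = 4 × 10 = 40.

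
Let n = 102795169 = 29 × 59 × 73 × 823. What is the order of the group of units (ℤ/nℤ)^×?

96114816

φ(29) = 29 − 1 = 28.
φ(59) = 59 − 1 = 58.
φ(73) = 73 − 1 = 72.
φ(823) = 823 − 1 = 822.
φ(102795169) = 28 × 58 × 72 × 822 = 96114816.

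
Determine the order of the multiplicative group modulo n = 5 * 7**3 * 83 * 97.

φ(13807465) = 13807465 · (1 − 1/5) · (1 − 1/7) · (1 − 1/83) · (1 − 1/97)
       = 13807465 · 188928/281785 = 9257472.

9257472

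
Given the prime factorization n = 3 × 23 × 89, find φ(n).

φ(3) = 3 − 1 = 2.
φ(23) = 23 − 1 = 22.
φ(89) = 89 − 1 = 88.
Multiply: 2 · 22 · 88 = 3872.

3872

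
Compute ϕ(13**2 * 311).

φ(52559) = 52559 · (1 − 1/13) · (1 − 1/311)
       = 52559 · 3720/4043 = 48360.

48360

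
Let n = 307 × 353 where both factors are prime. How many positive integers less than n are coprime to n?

107712

φ(307) = 307 − 1 = 306.
φ(353) = 353 − 1 = 352.
Since φ is multiplicative, φ(108371) = 306 · 352 = 107712.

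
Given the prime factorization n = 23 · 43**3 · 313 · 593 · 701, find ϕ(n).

φ(23) = 23 − 1 = 22.
φ(43^3) = 43^3 − 43^2 = 79507 − 1849 = 77658.
φ(313) = 313 − 1 = 312.
φ(593) = 593 − 1 = 592.
φ(701) = 701 − 1 = 700.
Since φ is multiplicative, φ(237930573623849) = 22 · 77658 · 312 · 592 · 700 = 220893645772800.

220893645772800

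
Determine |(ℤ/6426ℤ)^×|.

1728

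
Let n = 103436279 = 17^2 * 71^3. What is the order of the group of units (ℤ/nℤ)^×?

95980640

φ(103436279) = 103436279 · (1 − 1/17) · (1 − 1/71)
       = 103436279 · 1120/1207 = 95980640.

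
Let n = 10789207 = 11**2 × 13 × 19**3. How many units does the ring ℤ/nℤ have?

φ(11^2) = 11^2 − 11^1 = 121 − 11 = 110.
φ(13) = 13 − 1 = 12.
φ(19^3) = 19^3 − 19^2 = 6859 − 361 = 6498.
φ(10789207) = 110 × 12 × 6498 = 8577360.

8577360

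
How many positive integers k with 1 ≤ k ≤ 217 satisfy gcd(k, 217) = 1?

Factor 217: 217 = 7 × 31.
φ(7) = 7 − 1 = 6.
φ(31) = 31 − 1 = 30.
Multiply: 6 · 30 = 180.

180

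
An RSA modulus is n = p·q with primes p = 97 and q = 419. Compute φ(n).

40128

φ(n) = (p − 1)(q − 1) = (97−1)(419−1) = 96·418 = 40128.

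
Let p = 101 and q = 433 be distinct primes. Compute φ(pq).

43200

φ(101) = 101 − 1 = 100.
φ(433) = 433 − 1 = 432.
Since φ is multiplicative, φ(43733) = 100 · 432 = 43200.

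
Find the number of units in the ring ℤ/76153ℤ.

76153 = 7 · 11 · 23 · 43.
φ(76153) = 76153 · (1 − 1/7) · (1 − 1/11) · (1 − 1/23) · (1 − 1/43)
       = 76153 · 55440/76153 = 55440.

55440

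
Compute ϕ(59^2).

3422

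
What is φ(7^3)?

φ(7^3) = 7^2·(7−1) = 49·6 = 294.

294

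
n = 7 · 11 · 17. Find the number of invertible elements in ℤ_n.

φ(1309) = 1309 · (1 − 1/7) · (1 − 1/11) · (1 − 1/17)
       = 1309 · 960/1309 = 960.

960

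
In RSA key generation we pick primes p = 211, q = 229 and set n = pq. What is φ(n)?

φ(211) = 211 − 1 = 210.
φ(229) = 229 − 1 = 228.
Since φ is multiplicative, φ(48319) = 210 · 228 = 47880.

47880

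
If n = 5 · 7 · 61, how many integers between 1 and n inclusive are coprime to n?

1440

φ(2135) = 2135 · (1 − 1/5) · (1 − 1/7) · (1 − 1/61)
       = 2135 · 1440/2135 = 1440.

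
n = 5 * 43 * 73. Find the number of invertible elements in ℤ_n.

12096

φ(5) = 5 − 1 = 4.
φ(43) = 43 − 1 = 42.
φ(73) = 73 − 1 = 72.
φ(15695) = 4 × 42 × 72 = 12096.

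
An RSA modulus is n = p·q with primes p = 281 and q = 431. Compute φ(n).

For distinct primes, φ(pq) = (p−1)(q−1) = 280 × 430 = 120400.

120400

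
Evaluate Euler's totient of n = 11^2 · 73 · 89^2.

62029440

φ(69966193) = 69966193 · (1 − 1/11) · (1 − 1/73) · (1 − 1/89)
       = 69966193 · 63360/71467 = 62029440.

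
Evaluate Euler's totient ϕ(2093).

Prime factorization: 2093 = 7 · 13 · 23.
φ(2093) = 2093 · (1 − 1/7) · (1 − 1/13) · (1 − 1/23)
       = 2093 · 1584/2093 = 1584.

1584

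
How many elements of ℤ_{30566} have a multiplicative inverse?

First factor: 30566 = 2 · 17 · 29 · 31.
φ(30566) = 30566 · (1 − 1/2) · (1 − 1/17) · (1 − 1/29) · (1 − 1/31)
       = 30566 · 13440/30566 = 13440.

13440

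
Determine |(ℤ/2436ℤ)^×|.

First factor: 2436 = 2^2 × 3 × 7 × 29.
φ(2436) = 2436 · (1 − 1/2) · (1 − 1/3) · (1 − 1/7) · (1 − 1/29)
       = 2436 · 336/1218 = 672.

672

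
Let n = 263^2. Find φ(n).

φ(263^2) = 263^2 − 263^1 = 69169 − 263 = 68906.

68906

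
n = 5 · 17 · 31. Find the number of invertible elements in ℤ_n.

1920

φ(2635) = 2635 · (1 − 1/5) · (1 − 1/17) · (1 − 1/31)
       = 2635 · 1920/2635 = 1920.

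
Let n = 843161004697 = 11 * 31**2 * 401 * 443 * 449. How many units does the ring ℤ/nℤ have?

φ(11) = 11 − 1 = 10.
φ(31^2) = 31^1·(31−1) = 31·30 = 930.
φ(401) = 401 − 1 = 400.
φ(443) = 443 − 1 = 442.
φ(449) = 449 − 1 = 448.
Multiply: 10 · 930 · 400 · 442 · 448 = 736619520000.

736619520000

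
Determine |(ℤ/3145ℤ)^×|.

Factor 3145: 3145 = 5 · 17 · 37.
φ(5) = 5 − 1 = 4.
φ(17) = 17 − 1 = 16.
φ(37) = 37 − 1 = 36.
Multiply: 4 · 16 · 36 = 2304.

2304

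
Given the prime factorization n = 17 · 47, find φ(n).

φ(799) = 799 · (1 − 1/17) · (1 − 1/47)
       = 799 · 736/799 = 736.

736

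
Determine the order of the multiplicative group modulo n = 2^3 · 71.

φ(568) = 568 · (1 − 1/2) · (1 − 1/71)
       = 568 · 70/142 = 280.

280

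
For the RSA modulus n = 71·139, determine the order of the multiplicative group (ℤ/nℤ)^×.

For distinct primes, φ(pq) = (p−1)(q−1) = 70 × 138 = 9660.

9660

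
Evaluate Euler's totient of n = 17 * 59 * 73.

φ(17) = 17 − 1 = 16.
φ(59) = 59 − 1 = 58.
φ(73) = 73 − 1 = 72.
Multiply: 16 · 58 · 72 = 66816.

66816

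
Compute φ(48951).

27216

First factor: 48951 = 3^3 × 7^2 × 37.
φ(3^3) = 3^3 − 3^2 = 27 − 9 = 18.
φ(7^2) = 7^2 − 7^1 = 49 − 7 = 42.
φ(37) = 37 − 1 = 36.
Multiply: 18 · 42 · 36 = 27216.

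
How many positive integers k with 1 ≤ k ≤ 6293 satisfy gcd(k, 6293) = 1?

5040

Factor 6293: 6293 = 7 × 29 × 31.
φ(7) = 7 − 1 = 6.
φ(29) = 29 − 1 = 28.
φ(31) = 31 − 1 = 30.
Since φ is multiplicative, φ(6293) = 6 · 28 · 30 = 5040.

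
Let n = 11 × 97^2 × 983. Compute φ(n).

91443840

φ(11) = 11 − 1 = 10.
φ(97^2) = 97^1·(97−1) = 97·96 = 9312.
φ(983) = 983 − 1 = 982.
Since φ is multiplicative, φ(101739517) = 10 · 9312 · 982 = 91443840.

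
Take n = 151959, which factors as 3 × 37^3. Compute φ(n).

98568

φ(3) = 3 − 1 = 2.
φ(37^3) = 37^2·(37−1) = 1369·36 = 49284.
Since φ is multiplicative, φ(151959) = 2 · 49284 = 98568.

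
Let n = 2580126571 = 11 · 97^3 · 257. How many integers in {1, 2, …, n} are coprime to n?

2312355840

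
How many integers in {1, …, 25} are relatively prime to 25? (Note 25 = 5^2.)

φ(25) = 25 · (1 − 1/5)
       = 25 · 4/5 = 20.

20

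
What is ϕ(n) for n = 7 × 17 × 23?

2112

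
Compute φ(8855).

First factor: 8855 = 5 · 7 · 11 · 23.
φ(5) = 5 − 1 = 4.
φ(7) = 7 − 1 = 6.
φ(11) = 11 − 1 = 10.
φ(23) = 23 − 1 = 22.
Since φ is multiplicative, φ(8855) = 4 · 6 · 10 · 22 = 5280.

5280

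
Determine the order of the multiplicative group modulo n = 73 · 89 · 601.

φ(3904697) = 3904697 · (1 − 1/73) · (1 − 1/89) · (1 − 1/601)
       = 3904697 · 3801600/3904697 = 3801600.

3801600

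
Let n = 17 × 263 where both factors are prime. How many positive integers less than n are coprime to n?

φ(4471) = 4471 · (1 − 1/17) · (1 − 1/263)
       = 4471 · 4192/4471 = 4192.

4192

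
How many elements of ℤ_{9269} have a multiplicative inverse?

9269 = 13 * 23 * 31.
φ(9269) = 9269 · (1 − 1/13) · (1 − 1/23) · (1 − 1/31)
       = 9269 · 7920/9269 = 7920.

7920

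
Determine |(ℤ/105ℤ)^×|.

48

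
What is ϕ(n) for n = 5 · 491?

φ(2455) = 2455 · (1 − 1/5) · (1 − 1/491)
       = 2455 · 1960/2455 = 1960.

1960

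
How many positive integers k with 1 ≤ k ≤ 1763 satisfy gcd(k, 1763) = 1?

1680

First factor: 1763 = 41 * 43.
φ(1763) = 1763 · (1 − 1/41) · (1 − 1/43)
       = 1763 · 1680/1763 = 1680.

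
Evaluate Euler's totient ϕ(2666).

2666 = 2 · 31 · 43.
φ(2666) = 2666 · (1 − 1/2) · (1 − 1/31) · (1 − 1/43)
       = 2666 · 1260/2666 = 1260.

1260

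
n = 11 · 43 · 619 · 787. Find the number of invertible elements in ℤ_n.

204014160

φ(11) = 11 − 1 = 10.
φ(43) = 43 − 1 = 42.
φ(619) = 619 − 1 = 618.
φ(787) = 787 − 1 = 786.
Since φ is multiplicative, φ(230423369) = 10 · 42 · 618 · 786 = 204014160.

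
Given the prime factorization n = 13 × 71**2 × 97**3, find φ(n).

53870664960

φ(59810199709) = 59810199709 · (1 − 1/13) · (1 − 1/71) · (1 − 1/97)
       = 59810199709 · 80640/89531 = 53870664960.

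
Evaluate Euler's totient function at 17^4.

φ(83521) = 83521 · (1 − 1/17)
       = 83521 · 16/17 = 78608.

78608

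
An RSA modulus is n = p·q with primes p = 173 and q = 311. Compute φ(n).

53320

φ(53803) = 53803 · (1 − 1/173) · (1 − 1/311)
       = 53803 · 53320/53803 = 53320.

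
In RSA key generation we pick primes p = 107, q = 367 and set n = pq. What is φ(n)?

38796

φ(107) = 107 − 1 = 106.
φ(367) = 367 − 1 = 366.
φ(39269) = 106 × 366 = 38796.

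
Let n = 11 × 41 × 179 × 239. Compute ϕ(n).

16945600

φ(19294231) = 19294231 · (1 − 1/11) · (1 − 1/41) · (1 − 1/179) · (1 − 1/239)
       = 19294231 · 16945600/19294231 = 16945600.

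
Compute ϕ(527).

480

527 = 17 * 31.
φ(17) = 17 − 1 = 16.
φ(31) = 31 − 1 = 30.
Multiply: 16 · 30 = 480.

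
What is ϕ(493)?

448

Factor 493: 493 = 17 · 29.
φ(17) = 17 − 1 = 16.
φ(29) = 29 − 1 = 28.
Multiply: 16 · 28 = 448.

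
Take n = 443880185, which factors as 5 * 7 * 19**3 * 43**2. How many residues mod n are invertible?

φ(5) = 5 − 1 = 4.
φ(7) = 7 − 1 = 6.
φ(19^3) = 19^2·(19−1) = 361·18 = 6498.
φ(43^2) = 43^2 − 43^1 = 1849 − 43 = 1806.
Since φ is multiplicative, φ(443880185) = 4 · 6 · 6498 · 1806 = 281649312.

281649312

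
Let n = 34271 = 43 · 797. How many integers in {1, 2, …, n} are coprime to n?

33432

φ(43) = 43 − 1 = 42.
φ(797) = 797 − 1 = 796.
φ(34271) = 42 × 796 = 33432.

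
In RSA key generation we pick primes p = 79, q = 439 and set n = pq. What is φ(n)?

φ(34681) = 34681 · (1 − 1/79) · (1 − 1/439)
       = 34681 · 34164/34681 = 34164.

34164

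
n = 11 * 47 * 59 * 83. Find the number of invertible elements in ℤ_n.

φ(2531749) = 2531749 · (1 − 1/11) · (1 − 1/47) · (1 − 1/59) · (1 − 1/83)
       = 2531749 · 2187760/2531749 = 2187760.

2187760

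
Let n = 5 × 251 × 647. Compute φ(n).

646000

φ(5) = 5 − 1 = 4.
φ(251) = 251 − 1 = 250.
φ(647) = 647 − 1 = 646.
Multiply: 4 · 250 · 646 = 646000.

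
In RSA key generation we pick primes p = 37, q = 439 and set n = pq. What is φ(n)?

15768

φ(16243) = 16243 · (1 − 1/37) · (1 − 1/439)
       = 16243 · 15768/16243 = 15768.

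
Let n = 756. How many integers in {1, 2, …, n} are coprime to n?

216

Factor 756: 756 = 2**2 * 3**3 * 7.
φ(2^2) = 2^2 − 2^1 = 4 − 2 = 2.
φ(3^3) = 3^2·(3−1) = 9·2 = 18.
φ(7) = 7 − 1 = 6.
Since φ is multiplicative, φ(756) = 2 · 18 · 6 = 216.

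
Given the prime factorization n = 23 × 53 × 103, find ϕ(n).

116688

φ(125557) = 125557 · (1 − 1/23) · (1 − 1/53) · (1 − 1/103)
       = 125557 · 116688/125557 = 116688.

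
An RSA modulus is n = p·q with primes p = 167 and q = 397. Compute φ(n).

65736

φ(167) = 167 − 1 = 166.
φ(397) = 397 − 1 = 396.
Multiply: 166 · 396 = 65736.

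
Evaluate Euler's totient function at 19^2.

φ(361) = 361 · (1 − 1/19)
       = 361 · 18/19 = 342.

342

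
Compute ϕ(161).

Factor 161: 161 = 7 × 23.
φ(161) = 161 · (1 − 1/7) · (1 − 1/23)
       = 161 · 132/161 = 132.

132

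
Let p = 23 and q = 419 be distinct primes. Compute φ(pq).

For distinct primes, φ(pq) = (p−1)(q−1) = 22 × 418 = 9196.

9196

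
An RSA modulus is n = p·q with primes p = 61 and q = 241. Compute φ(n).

φ(pq) = (p−1)(q−1) = 60 · 240 = 14400.

14400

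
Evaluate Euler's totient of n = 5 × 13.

48

φ(65) = 65 · (1 − 1/5) · (1 − 1/13)
       = 65 · 48/65 = 48.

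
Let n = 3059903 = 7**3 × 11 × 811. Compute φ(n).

2381400

φ(3059903) = 3059903 · (1 − 1/7) · (1 − 1/11) · (1 − 1/811)
       = 3059903 · 48600/62447 = 2381400.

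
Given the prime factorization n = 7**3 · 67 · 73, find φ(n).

1397088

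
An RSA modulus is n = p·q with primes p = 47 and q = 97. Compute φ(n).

4416

φ(4559) = 4559 · (1 − 1/47) · (1 − 1/97)
       = 4559 · 4416/4559 = 4416.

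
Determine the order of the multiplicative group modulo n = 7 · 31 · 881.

158400

φ(191177) = 191177 · (1 − 1/7) · (1 − 1/31) · (1 − 1/881)
       = 191177 · 158400/191177 = 158400.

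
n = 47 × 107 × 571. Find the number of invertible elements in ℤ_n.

φ(2871559) = 2871559 · (1 − 1/47) · (1 − 1/107) · (1 − 1/571)
       = 2871559 · 2779320/2871559 = 2779320.

2779320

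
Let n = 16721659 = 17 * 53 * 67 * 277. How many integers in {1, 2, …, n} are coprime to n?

φ(16721659) = 16721659 · (1 − 1/17) · (1 − 1/53) · (1 − 1/67) · (1 − 1/277)
       = 16721659 · 15155712/16721659 = 15155712.

15155712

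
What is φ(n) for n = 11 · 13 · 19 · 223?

φ(605891) = 605891 · (1 − 1/11) · (1 − 1/13) · (1 − 1/19) · (1 − 1/223)
       = 605891 · 479520/605891 = 479520.

479520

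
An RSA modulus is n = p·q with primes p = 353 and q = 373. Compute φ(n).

130944

For distinct primes, φ(pq) = (p−1)(q−1) = 352 × 372 = 130944.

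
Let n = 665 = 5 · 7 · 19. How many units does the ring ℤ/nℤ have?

432

φ(5) = 5 − 1 = 4.
φ(7) = 7 − 1 = 6.
φ(19) = 19 − 1 = 18.
Since φ is multiplicative, φ(665) = 4 · 6 · 18 = 432.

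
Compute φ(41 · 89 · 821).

φ(41) = 41 − 1 = 40.
φ(89) = 89 − 1 = 88.
φ(821) = 821 − 1 = 820.
Since φ is multiplicative, φ(2995829) = 40 · 88 · 820 = 2886400.

2886400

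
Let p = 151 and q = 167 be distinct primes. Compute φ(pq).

For distinct primes, φ(pq) = (p−1)(q−1) = 150 × 166 = 24900.

24900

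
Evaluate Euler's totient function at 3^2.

φ(3^2) = 3^2 − 3^1 = 9 − 3 = 6.

6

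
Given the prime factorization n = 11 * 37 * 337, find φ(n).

120960

φ(137159) = 137159 · (1 − 1/11) · (1 − 1/37) · (1 − 1/337)
       = 137159 · 120960/137159 = 120960.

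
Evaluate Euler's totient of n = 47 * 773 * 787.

φ(28592497) = 28592497 · (1 − 1/47) · (1 − 1/773) · (1 − 1/787)
       = 28592497 · 27912432/28592497 = 27912432.

27912432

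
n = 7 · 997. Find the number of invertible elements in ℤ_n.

5976

φ(6979) = 6979 · (1 − 1/7) · (1 − 1/997)
       = 6979 · 5976/6979 = 5976.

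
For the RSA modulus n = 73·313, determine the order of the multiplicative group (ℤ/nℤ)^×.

φ(22849) = 22849 · (1 − 1/73) · (1 − 1/313)
       = 22849 · 22464/22849 = 22464.

22464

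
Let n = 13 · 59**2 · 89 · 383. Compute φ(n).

1380407424

φ(1542539011) = 1542539011 · (1 − 1/13) · (1 − 1/59) · (1 − 1/89) · (1 − 1/383)
       = 1542539011 · 23396736/26144729 = 1380407424.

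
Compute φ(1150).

440

Factor 1150: 1150 = 2 × 5^2 × 23.
φ(2) = 2 − 1 = 1.
φ(5^2) = 5^1·(5−1) = 5·4 = 20.
φ(23) = 23 − 1 = 22.
Since φ is multiplicative, φ(1150) = 1 · 20 · 22 = 440.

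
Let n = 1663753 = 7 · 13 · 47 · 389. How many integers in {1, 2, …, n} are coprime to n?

1285056

φ(1663753) = 1663753 · (1 − 1/7) · (1 − 1/13) · (1 − 1/47) · (1 − 1/389)
       = 1663753 · 1285056/1663753 = 1285056.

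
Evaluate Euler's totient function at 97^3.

903264

φ(97^3) = 97^2·(97−1) = 9409·96 = 903264.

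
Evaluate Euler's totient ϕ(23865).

12096

23865 = 3 · 5 · 37 · 43.
φ(23865) = 23865 · (1 − 1/3) · (1 − 1/5) · (1 − 1/37) · (1 − 1/43)
       = 23865 · 12096/23865 = 12096.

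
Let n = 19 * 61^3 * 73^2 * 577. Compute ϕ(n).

φ(13260644714287) = 13260644714287 · (1 − 1/19) · (1 − 1/61) · (1 − 1/73) · (1 − 1/577)
       = 13260644714287 · 44789760/48818239 = 12166376878080.

12166376878080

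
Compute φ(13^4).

26364

φ(13^4) = 13^4 − 13^3 = 28561 − 2197 = 26364.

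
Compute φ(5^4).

500

φ(625) = 625 · (1 − 1/5)
       = 625 · 4/5 = 500.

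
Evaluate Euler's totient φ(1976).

864

Prime factorization: 1976 = 2^3 · 13 · 19.
φ(2^3) = 2^2·(2−1) = 4·1 = 4.
φ(13) = 13 − 1 = 12.
φ(19) = 19 − 1 = 18.
Multiply: 4 · 12 · 18 = 864.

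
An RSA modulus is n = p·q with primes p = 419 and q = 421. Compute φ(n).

175560

φ(pq) = (p−1)(q−1) = 418 · 420 = 175560.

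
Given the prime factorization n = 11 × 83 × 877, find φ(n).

718320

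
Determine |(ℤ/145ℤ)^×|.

112

First factor: 145 = 5 · 29.
φ(145) = 145 · (1 − 1/5) · (1 − 1/29)
       = 145 · 112/145 = 112.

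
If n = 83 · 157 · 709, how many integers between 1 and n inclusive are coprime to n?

φ(9238979) = 9238979 · (1 − 1/83) · (1 − 1/157) · (1 − 1/709)
       = 9238979 · 9056736/9238979 = 9056736.

9056736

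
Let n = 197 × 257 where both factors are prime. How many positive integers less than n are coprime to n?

50176

φ(197) = 197 − 1 = 196.
φ(257) = 257 − 1 = 256.
φ(50629) = 196 × 256 = 50176.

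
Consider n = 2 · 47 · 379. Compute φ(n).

φ(2) = 2 − 1 = 1.
φ(47) = 47 − 1 = 46.
φ(379) = 379 − 1 = 378.
φ(35626) = 1 × 46 × 378 = 17388.

17388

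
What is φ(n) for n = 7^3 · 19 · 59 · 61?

φ(7^3) = 7^2·(7−1) = 49·6 = 294.
φ(19) = 19 − 1 = 18.
φ(59) = 59 − 1 = 58.
φ(61) = 61 − 1 = 60.
φ(23454683) = 294 × 18 × 58 × 60 = 18416160.

18416160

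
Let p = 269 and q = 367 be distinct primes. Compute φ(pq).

98088

φ(n) = (p − 1)(q − 1) = (269−1)(367−1) = 268·366 = 98088.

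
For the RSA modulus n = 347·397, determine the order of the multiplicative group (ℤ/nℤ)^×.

φ(n) = (p − 1)(q − 1) = (347−1)(397−1) = 346·396 = 137016.

137016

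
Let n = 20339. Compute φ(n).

18060

20339 = 11 · 43^2.
φ(11) = 11 − 1 = 10.
φ(43^2) = 43^1·(43−1) = 43·42 = 1806.
Multiply: 10 · 1806 = 18060.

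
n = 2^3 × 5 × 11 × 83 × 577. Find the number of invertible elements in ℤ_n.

φ(2^3) = 2^2·(2−1) = 4·1 = 4.
φ(5) = 5 − 1 = 4.
φ(11) = 11 − 1 = 10.
φ(83) = 83 − 1 = 82.
φ(577) = 577 − 1 = 576.
Multiply: 4 · 4 · 10 · 82 · 576 = 7557120.

7557120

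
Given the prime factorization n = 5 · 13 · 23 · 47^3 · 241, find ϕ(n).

φ(5) = 5 − 1 = 4.
φ(13) = 13 − 1 = 12.
φ(23) = 23 − 1 = 22.
φ(47^3) = 47^2·(47−1) = 2209·46 = 101614.
φ(241) = 241 − 1 = 240.
Multiply: 4 · 12 · 22 · 101614 · 240 = 25753052160.

25753052160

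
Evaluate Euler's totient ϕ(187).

160

Factor 187: 187 = 11 * 17.
φ(187) = 187 · (1 − 1/11) · (1 − 1/17)
       = 187 · 160/187 = 160.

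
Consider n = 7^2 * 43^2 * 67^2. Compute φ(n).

335417544

φ(7^2) = 7^2 − 7^1 = 49 − 7 = 42.
φ(43^2) = 43^1·(43−1) = 43·42 = 1806.
φ(67^2) = 67^1·(67−1) = 67·66 = 4422.
Since φ is multiplicative, φ(406707889) = 42 · 1806 · 4422 = 335417544.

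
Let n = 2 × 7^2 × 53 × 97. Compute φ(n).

209664

φ(2) = 2 − 1 = 1.
φ(7^2) = 7^2 − 7^1 = 49 − 7 = 42.
φ(53) = 53 − 1 = 52.
φ(97) = 97 − 1 = 96.
Multiply: 1 · 42 · 52 · 96 = 209664.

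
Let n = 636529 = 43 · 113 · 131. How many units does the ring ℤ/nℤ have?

φ(636529) = 636529 · (1 − 1/43) · (1 − 1/113) · (1 − 1/131)
       = 636529 · 611520/636529 = 611520.

611520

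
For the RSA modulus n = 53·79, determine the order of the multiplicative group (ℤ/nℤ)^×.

φ(53) = 53 − 1 = 52.
φ(79) = 79 − 1 = 78.
Since φ is multiplicative, φ(4187) = 52 · 78 = 4056.

4056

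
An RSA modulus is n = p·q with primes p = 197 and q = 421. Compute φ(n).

For distinct primes, φ(pq) = (p−1)(q−1) = 196 × 420 = 82320.

82320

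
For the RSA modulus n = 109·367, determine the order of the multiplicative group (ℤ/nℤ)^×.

φ(n) = (p − 1)(q − 1) = (109−1)(367−1) = 108·366 = 39528.

39528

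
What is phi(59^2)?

φ(3481) = 3481 · (1 − 1/59)
       = 3481 · 58/59 = 3422.

3422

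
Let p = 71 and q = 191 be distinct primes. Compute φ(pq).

13300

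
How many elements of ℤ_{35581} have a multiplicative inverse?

25344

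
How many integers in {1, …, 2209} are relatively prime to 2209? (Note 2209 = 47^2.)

2162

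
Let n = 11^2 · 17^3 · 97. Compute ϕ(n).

φ(57663881) = 57663881 · (1 − 1/11) · (1 − 1/17) · (1 − 1/97)
       = 57663881 · 15360/18139 = 48829440.

48829440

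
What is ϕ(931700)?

Prime factorization: 931700 = 2^2 · 5^2 · 7 · 11^3.
φ(931700) = 931700 · (1 − 1/2) · (1 − 1/5) · (1 − 1/7) · (1 − 1/11)
       = 931700 · 240/770 = 290400.

290400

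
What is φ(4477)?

3960

Factor 4477: 4477 = 11^2 · 37.
φ(4477) = 4477 · (1 − 1/11) · (1 − 1/37)
       = 4477 · 360/407 = 3960.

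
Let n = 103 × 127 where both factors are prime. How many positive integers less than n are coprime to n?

12852

φ(n) = (p − 1)(q − 1) = (103−1)(127−1) = 102·126 = 12852.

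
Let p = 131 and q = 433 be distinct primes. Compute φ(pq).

56160

For distinct primes, φ(pq) = (p−1)(q−1) = 130 × 432 = 56160.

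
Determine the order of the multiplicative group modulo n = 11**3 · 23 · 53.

1384240

φ(1622489) = 1622489 · (1 − 1/11) · (1 − 1/23) · (1 − 1/53)
       = 1622489 · 11440/13409 = 1384240.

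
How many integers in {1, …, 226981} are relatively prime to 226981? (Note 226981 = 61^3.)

φ(226981) = 226981 · (1 − 1/61)
       = 226981 · 60/61 = 223260.

223260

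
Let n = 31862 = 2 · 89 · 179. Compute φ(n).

15664

φ(2) = 2 − 1 = 1.
φ(89) = 89 − 1 = 88.
φ(179) = 179 − 1 = 178.
Since φ is multiplicative, φ(31862) = 1 · 88 · 178 = 15664.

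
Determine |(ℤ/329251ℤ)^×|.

272160

Factor 329251: 329251 = 13 × 19 × 31 × 43.
φ(13) = 13 − 1 = 12.
φ(19) = 19 − 1 = 18.
φ(31) = 31 − 1 = 30.
φ(43) = 43 − 1 = 42.
Multiply: 12 · 18 · 30 · 42 = 272160.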